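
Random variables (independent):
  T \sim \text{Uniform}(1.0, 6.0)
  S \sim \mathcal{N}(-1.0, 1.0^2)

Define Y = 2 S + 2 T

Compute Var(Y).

For independent RVs: Var(aX + bY) = a²Var(X) + b²Var(Y)
Var(T) = 2.0833333
Var(S) = 1
Var(Y) = 2²*2.0833333 + 2²*1
= 4*2.0833333 + 4*1 = 12.333333

12.333333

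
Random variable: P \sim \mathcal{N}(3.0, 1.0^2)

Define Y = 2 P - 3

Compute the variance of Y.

For Y = aP + b: Var(Y) = a² * Var(P)
Var(P) = 1.0^2 = 1
Var(Y) = 2² * 1 = 4 * 1 = 4

4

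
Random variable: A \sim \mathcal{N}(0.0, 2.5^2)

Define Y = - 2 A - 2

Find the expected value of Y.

For Y = -2A - 2:
E[Y] = -2 * E[A] - 2
E[A] = 0.0 = 0
E[Y] = -2 * 0 - 2 = -2

-2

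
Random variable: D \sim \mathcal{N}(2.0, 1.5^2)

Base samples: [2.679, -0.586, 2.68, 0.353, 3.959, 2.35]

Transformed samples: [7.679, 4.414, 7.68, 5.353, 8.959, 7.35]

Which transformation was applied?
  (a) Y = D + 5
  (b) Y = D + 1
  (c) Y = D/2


Checking option (a) Y = D + 5:
  D = 2.679 -> Y = 7.679 ✓
  D = -0.586 -> Y = 4.414 ✓
  D = 2.68 -> Y = 7.68 ✓
All samples match this transformation.

(a) D + 5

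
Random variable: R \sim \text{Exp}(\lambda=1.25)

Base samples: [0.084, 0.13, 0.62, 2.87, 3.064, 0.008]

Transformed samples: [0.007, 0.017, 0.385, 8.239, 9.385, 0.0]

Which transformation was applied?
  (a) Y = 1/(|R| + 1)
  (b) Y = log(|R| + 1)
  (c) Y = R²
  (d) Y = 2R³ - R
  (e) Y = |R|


Checking option (c) Y = R²:
  R = 0.084 -> Y = 0.007 ✓
  R = 0.13 -> Y = 0.017 ✓
  R = 0.62 -> Y = 0.385 ✓
All samples match this transformation.

(c) R²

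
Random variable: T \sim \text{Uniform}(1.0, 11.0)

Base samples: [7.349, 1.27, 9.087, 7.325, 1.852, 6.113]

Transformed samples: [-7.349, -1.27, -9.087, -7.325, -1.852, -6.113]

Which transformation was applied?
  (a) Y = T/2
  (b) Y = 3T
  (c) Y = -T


Checking option (c) Y = -T:
  T = 7.349 -> Y = -7.349 ✓
  T = 1.27 -> Y = -1.27 ✓
  T = 9.087 -> Y = -9.087 ✓
All samples match this transformation.

(c) -T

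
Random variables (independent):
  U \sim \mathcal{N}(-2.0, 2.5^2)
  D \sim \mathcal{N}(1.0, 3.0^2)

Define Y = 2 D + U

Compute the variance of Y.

For independent RVs: Var(aX + bY) = a²Var(X) + b²Var(Y)
Var(U) = 6.25
Var(D) = 9
Var(Y) = 1²*6.25 + 2²*9
= 1*6.25 + 4*9 = 42.25

42.25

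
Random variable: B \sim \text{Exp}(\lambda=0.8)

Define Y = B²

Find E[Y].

Using E[X²] = Var(X) + (E[X])²:
E[B] = 1.25
Var(B) = 1/0.8^2 = 1.5625
E[B²] = 1.5625 + 1.25² = 1.5625 + 1.5625 = 3.125

3.125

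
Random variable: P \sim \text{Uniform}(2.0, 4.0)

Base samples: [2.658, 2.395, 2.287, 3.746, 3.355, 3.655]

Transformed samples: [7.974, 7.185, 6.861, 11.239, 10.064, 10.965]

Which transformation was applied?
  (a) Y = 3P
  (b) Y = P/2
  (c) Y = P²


Checking option (a) Y = 3P:
  P = 2.658 -> Y = 7.974 ✓
  P = 2.395 -> Y = 7.185 ✓
  P = 2.287 -> Y = 6.861 ✓
All samples match this transformation.

(a) 3P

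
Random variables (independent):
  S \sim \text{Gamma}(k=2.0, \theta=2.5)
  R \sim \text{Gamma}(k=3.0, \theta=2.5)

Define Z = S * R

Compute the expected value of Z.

For independent RVs: E[XY] = E[X]*E[Y]
E[S] = 5
E[R] = 7.5
E[Z] = 5 * 7.5 = 37.5

37.5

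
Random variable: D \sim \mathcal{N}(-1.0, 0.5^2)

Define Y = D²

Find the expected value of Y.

Using E[X²] = Var(X) + (E[X])²:
E[D] = -1
Var(D) = 0.5^2 = 0.25
E[D²] = 0.25 + (-1)² = 0.25 + 1 = 1.25

1.25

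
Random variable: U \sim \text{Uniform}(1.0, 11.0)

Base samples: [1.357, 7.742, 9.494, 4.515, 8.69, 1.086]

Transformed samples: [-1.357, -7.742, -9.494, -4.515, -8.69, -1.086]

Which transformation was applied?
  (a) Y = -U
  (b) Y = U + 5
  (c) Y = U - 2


Checking option (a) Y = -U:
  U = 1.357 -> Y = -1.357 ✓
  U = 7.742 -> Y = -7.742 ✓
  U = 9.494 -> Y = -9.494 ✓
All samples match this transformation.

(a) -U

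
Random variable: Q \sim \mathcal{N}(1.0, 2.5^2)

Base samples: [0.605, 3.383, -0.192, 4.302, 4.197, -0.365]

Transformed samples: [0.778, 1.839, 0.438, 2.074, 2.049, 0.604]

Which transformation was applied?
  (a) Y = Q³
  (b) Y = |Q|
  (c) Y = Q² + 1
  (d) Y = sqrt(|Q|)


Checking option (d) Y = sqrt(|Q|):
  Q = 0.605 -> Y = 0.778 ✓
  Q = 3.383 -> Y = 1.839 ✓
  Q = -0.192 -> Y = 0.438 ✓
All samples match this transformation.

(d) sqrt(|Q|)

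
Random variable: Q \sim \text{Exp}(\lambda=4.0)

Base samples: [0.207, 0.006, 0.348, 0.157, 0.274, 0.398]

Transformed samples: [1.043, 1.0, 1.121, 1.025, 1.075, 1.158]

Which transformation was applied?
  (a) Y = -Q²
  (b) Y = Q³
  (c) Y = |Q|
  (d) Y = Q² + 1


Checking option (d) Y = Q² + 1:
  Q = 0.207 -> Y = 1.043 ✓
  Q = 0.006 -> Y = 1.0 ✓
  Q = 0.348 -> Y = 1.121 ✓
All samples match this transformation.

(d) Q² + 1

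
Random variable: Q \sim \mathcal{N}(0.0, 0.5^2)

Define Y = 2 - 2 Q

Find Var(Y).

For Y = aQ + b: Var(Y) = a² * Var(Q)
Var(Q) = 0.5^2 = 0.25
Var(Y) = (-2)² * 0.25 = 4 * 0.25 = 1

1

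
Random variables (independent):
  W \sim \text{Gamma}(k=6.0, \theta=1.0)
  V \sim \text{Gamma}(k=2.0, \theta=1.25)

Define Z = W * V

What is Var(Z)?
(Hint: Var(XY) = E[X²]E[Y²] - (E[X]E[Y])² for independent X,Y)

Var(XY) = E[X²]E[Y²] - (E[X]E[Y])²
E[W] = 6, Var(W) = 6
E[V] = 2.5, Var(V) = 3.125
E[W²] = 6 + 6² = 42
E[V²] = 3.125 + 2.5² = 9.375
Var(Z) = 42*9.375 - (6*2.5)²
= 393.75 - 225 = 168.75

168.75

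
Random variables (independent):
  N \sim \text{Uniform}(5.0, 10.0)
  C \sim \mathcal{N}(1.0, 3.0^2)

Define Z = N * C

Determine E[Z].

For independent RVs: E[XY] = E[X]*E[Y]
E[N] = 7.5
E[C] = 1
E[Z] = 7.5 * 1 = 7.5

7.5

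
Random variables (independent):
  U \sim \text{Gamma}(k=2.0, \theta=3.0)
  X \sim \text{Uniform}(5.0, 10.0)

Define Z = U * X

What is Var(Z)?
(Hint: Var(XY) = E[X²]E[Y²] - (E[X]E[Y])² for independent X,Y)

Var(XY) = E[X²]E[Y²] - (E[X]E[Y])²
E[U] = 6, Var(U) = 18
E[X] = 7.5, Var(X) = 2.0833333
E[U²] = 18 + 6² = 54
E[X²] = 2.0833333 + 7.5² = 58.333333
Var(Z) = 54*58.333333 - (6*7.5)²
= 3150 - 2025 = 1125

1125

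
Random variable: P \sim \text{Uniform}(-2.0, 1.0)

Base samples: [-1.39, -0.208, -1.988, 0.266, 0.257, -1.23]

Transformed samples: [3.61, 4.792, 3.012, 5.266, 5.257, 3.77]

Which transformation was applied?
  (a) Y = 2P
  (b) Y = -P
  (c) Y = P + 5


Checking option (c) Y = P + 5:
  P = -1.39 -> Y = 3.61 ✓
  P = -0.208 -> Y = 4.792 ✓
  P = -1.988 -> Y = 3.012 ✓
All samples match this transformation.

(c) P + 5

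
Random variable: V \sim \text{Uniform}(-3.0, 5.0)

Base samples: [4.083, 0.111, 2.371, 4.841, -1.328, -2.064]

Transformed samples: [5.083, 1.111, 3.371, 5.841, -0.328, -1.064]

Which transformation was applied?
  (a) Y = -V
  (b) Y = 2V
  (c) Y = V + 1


Checking option (c) Y = V + 1:
  V = 4.083 -> Y = 5.083 ✓
  V = 0.111 -> Y = 1.111 ✓
  V = 2.371 -> Y = 3.371 ✓
All samples match this transformation.

(c) V + 1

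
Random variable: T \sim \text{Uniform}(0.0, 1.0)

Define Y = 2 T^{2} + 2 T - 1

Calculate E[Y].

E[Y] = 2*E[T²] + 2*E[T] - 1
E[T] = 0.5
E[T²] = Var(T) + (E[T])² = 0.083333333 + 0.25 = 0.33333333
E[Y] = 2*0.33333333 + 2*0.5 - 1 = 0.66666667

0.66666667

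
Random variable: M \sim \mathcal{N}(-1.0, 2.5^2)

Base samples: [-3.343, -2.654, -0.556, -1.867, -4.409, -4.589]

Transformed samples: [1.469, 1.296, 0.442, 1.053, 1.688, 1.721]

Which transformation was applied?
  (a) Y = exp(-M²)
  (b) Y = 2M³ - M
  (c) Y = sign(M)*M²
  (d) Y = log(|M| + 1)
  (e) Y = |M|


Checking option (d) Y = log(|M| + 1):
  M = -3.343 -> Y = 1.469 ✓
  M = -2.654 -> Y = 1.296 ✓
  M = -0.556 -> Y = 0.442 ✓
All samples match this transformation.

(d) log(|M| + 1)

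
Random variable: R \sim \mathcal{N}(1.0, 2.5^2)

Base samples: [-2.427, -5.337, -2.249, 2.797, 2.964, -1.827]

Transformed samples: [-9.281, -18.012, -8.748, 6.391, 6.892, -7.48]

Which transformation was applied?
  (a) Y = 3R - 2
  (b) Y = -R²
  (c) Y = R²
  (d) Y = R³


Checking option (a) Y = 3R - 2:
  R = -2.427 -> Y = -9.281 ✓
  R = -5.337 -> Y = -18.012 ✓
  R = -2.249 -> Y = -8.748 ✓
All samples match this transformation.

(a) 3R - 2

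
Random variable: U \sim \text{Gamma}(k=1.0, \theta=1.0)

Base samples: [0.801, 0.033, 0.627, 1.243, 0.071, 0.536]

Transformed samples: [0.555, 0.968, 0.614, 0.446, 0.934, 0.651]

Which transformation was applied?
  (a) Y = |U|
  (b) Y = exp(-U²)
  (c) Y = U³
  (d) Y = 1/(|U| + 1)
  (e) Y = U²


Checking option (d) Y = 1/(|U| + 1):
  U = 0.801 -> Y = 0.555 ✓
  U = 0.033 -> Y = 0.968 ✓
  U = 0.627 -> Y = 0.614 ✓
All samples match this transformation.

(d) 1/(|U| + 1)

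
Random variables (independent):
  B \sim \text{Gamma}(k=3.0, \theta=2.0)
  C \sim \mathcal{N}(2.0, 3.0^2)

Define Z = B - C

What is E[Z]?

E[Z] = 1*E[B] - 1*E[C]
E[B] = 6
E[C] = 2
E[Z] = 1*6 - 1*2 = 4

4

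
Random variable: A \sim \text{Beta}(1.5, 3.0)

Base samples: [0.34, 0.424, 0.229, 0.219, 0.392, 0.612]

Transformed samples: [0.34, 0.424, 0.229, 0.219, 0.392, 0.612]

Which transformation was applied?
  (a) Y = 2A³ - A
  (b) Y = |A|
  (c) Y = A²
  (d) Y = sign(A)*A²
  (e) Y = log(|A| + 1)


Checking option (b) Y = |A|:
  A = 0.34 -> Y = 0.34 ✓
  A = 0.424 -> Y = 0.424 ✓
  A = 0.229 -> Y = 0.229 ✓
All samples match this transformation.

(b) |A|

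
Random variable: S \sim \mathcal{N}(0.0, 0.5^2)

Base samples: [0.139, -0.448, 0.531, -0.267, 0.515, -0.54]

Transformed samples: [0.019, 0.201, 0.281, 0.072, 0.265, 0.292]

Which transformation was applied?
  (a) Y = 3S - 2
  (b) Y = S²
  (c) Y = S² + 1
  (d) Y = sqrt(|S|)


Checking option (b) Y = S²:
  S = 0.139 -> Y = 0.019 ✓
  S = -0.448 -> Y = 0.201 ✓
  S = 0.531 -> Y = 0.281 ✓
All samples match this transformation.

(b) S²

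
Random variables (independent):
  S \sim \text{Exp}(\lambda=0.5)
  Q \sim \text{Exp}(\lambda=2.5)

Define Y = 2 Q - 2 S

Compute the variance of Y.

For independent RVs: Var(aX + bY) = a²Var(X) + b²Var(Y)
Var(S) = 4
Var(Q) = 0.16
Var(Y) = (-2)²*4 + 2²*0.16
= 4*4 + 4*0.16 = 16.64

16.64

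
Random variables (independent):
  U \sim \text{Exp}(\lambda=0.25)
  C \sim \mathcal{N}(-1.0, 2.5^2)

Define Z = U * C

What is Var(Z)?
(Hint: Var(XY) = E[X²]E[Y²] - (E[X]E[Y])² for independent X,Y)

Var(XY) = E[X²]E[Y²] - (E[X]E[Y])²
E[U] = 4, Var(U) = 16
E[C] = -1, Var(C) = 6.25
E[U²] = 16 + 4² = 32
E[C²] = 6.25 + (-1)² = 7.25
Var(Z) = 32*7.25 - (4*(-1))²
= 232 - 16 = 216

216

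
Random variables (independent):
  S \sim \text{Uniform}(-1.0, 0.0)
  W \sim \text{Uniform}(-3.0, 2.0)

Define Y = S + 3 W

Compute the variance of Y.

For independent RVs: Var(aX + bY) = a²Var(X) + b²Var(Y)
Var(S) = 0.083333333
Var(W) = 2.0833333
Var(Y) = 1²*0.083333333 + 3²*2.0833333
= 1*0.083333333 + 9*2.0833333 = 18.833333

18.833333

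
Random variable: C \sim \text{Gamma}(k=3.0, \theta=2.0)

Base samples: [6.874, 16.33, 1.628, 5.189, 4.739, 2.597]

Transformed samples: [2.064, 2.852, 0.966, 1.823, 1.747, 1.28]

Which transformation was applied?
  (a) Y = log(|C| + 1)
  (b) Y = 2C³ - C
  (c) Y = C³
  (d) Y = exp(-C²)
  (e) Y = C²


Checking option (a) Y = log(|C| + 1):
  C = 6.874 -> Y = 2.064 ✓
  C = 16.33 -> Y = 2.852 ✓
  C = 1.628 -> Y = 0.966 ✓
All samples match this transformation.

(a) log(|C| + 1)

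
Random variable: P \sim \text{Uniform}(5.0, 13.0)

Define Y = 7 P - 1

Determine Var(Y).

For Y = aP + b: Var(Y) = a² * Var(P)
Var(P) = (13 - 5)^2/12 = 5.3333333
Var(Y) = 7² * 5.3333333 = 49 * 5.3333333 = 261.33333

261.33333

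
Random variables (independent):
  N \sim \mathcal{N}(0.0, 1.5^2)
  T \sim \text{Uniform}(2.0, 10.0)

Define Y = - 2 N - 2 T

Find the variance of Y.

For independent RVs: Var(aX + bY) = a²Var(X) + b²Var(Y)
Var(N) = 2.25
Var(T) = 5.3333333
Var(Y) = (-2)²*2.25 + (-2)²*5.3333333
= 4*2.25 + 4*5.3333333 = 30.333333

30.333333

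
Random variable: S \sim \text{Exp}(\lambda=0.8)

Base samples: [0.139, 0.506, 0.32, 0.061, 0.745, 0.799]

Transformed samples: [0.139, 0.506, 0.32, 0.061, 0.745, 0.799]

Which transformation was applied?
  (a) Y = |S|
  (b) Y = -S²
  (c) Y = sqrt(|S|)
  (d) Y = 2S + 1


Checking option (a) Y = |S|:
  S = 0.139 -> Y = 0.139 ✓
  S = 0.506 -> Y = 0.506 ✓
  S = 0.32 -> Y = 0.32 ✓
All samples match this transformation.

(a) |S|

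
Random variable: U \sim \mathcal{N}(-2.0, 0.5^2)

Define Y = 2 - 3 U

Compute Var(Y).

For Y = aU + b: Var(Y) = a² * Var(U)
Var(U) = 0.5^2 = 0.25
Var(Y) = (-3)² * 0.25 = 9 * 0.25 = 2.25

2.25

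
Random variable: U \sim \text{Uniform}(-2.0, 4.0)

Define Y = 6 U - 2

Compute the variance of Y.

For Y = aU + b: Var(Y) = a² * Var(U)
Var(U) = (4 + 2)^2/12 = 3
Var(Y) = 6² * 3 = 36 * 3 = 108

108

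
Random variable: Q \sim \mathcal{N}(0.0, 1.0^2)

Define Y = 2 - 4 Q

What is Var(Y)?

For Y = aQ + b: Var(Y) = a² * Var(Q)
Var(Q) = 1.0^2 = 1
Var(Y) = (-4)² * 1 = 16 * 1 = 16

16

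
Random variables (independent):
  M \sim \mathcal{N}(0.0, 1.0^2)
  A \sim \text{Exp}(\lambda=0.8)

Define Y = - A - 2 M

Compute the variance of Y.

For independent RVs: Var(aX + bY) = a²Var(X) + b²Var(Y)
Var(M) = 1
Var(A) = 1.5625
Var(Y) = (-2)²*1 + (-1)²*1.5625
= 4*1 + 1*1.5625 = 5.5625

5.5625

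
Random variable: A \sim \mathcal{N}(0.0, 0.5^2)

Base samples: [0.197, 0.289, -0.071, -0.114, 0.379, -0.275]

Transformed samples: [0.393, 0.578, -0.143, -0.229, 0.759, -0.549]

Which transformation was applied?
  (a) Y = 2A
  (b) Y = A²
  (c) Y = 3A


Checking option (a) Y = 2A:
  A = 0.197 -> Y = 0.393 ✓
  A = 0.289 -> Y = 0.578 ✓
  A = -0.071 -> Y = -0.143 ✓
All samples match this transformation.

(a) 2A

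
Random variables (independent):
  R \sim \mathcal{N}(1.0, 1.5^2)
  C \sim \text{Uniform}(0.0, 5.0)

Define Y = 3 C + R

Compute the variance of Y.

For independent RVs: Var(aX + bY) = a²Var(X) + b²Var(Y)
Var(R) = 2.25
Var(C) = 2.0833333
Var(Y) = 1²*2.25 + 3²*2.0833333
= 1*2.25 + 9*2.0833333 = 21

21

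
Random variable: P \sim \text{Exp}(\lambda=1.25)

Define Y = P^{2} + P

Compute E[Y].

E[Y] = 1*E[P²] + 1*E[P]
E[P] = 0.8
E[P²] = Var(P) + (E[P])² = 0.64 + 0.64 = 1.28
E[Y] = 1*1.28 + 1*0.8 = 2.08

2.08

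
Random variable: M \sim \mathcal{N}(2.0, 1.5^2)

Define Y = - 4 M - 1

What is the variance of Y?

For Y = aM + b: Var(Y) = a² * Var(M)
Var(M) = 1.5^2 = 2.25
Var(Y) = (-4)² * 2.25 = 16 * 2.25 = 36

36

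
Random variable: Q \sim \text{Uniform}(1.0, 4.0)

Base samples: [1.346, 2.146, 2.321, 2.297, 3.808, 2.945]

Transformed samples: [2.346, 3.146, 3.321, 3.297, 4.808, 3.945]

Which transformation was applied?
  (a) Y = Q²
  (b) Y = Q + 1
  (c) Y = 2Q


Checking option (b) Y = Q + 1:
  Q = 1.346 -> Y = 2.346 ✓
  Q = 2.146 -> Y = 3.146 ✓
  Q = 2.321 -> Y = 3.321 ✓
All samples match this transformation.

(b) Q + 1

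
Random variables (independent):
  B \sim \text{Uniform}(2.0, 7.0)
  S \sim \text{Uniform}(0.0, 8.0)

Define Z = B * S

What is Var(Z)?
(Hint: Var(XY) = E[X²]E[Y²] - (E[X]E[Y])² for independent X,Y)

Var(XY) = E[X²]E[Y²] - (E[X]E[Y])²
E[B] = 4.5, Var(B) = 2.0833333
E[S] = 4, Var(S) = 5.3333333
E[B²] = 2.0833333 + 4.5² = 22.333333
E[S²] = 5.3333333 + 4² = 21.333333
Var(Z) = 22.333333*21.333333 - (4.5*4)²
= 476.44444 - 324 = 152.44444

152.44444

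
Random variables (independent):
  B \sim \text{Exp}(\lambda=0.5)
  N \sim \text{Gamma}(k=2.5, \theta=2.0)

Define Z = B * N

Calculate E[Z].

For independent RVs: E[XY] = E[X]*E[Y]
E[B] = 2
E[N] = 5
E[Z] = 2 * 5 = 10

10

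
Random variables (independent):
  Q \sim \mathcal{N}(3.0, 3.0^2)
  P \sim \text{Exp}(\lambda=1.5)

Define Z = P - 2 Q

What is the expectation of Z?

E[Z] = -2*E[Q] + 1*E[P]
E[Q] = 3
E[P] = 0.66666667
E[Z] = -2*3 + 1*0.66666667 = -5.3333333

-5.3333333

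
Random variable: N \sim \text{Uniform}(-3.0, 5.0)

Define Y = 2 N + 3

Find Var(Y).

For Y = aN + b: Var(Y) = a² * Var(N)
Var(N) = (5 + 3)^2/12 = 5.3333333
Var(Y) = 2² * 5.3333333 = 4 * 5.3333333 = 21.333333

21.333333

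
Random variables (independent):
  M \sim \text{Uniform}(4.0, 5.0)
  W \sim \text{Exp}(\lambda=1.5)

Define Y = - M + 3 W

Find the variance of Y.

For independent RVs: Var(aX + bY) = a²Var(X) + b²Var(Y)
Var(M) = 0.083333333
Var(W) = 0.44444444
Var(Y) = (-1)²*0.083333333 + 3²*0.44444444
= 1*0.083333333 + 9*0.44444444 = 4.0833333

4.0833333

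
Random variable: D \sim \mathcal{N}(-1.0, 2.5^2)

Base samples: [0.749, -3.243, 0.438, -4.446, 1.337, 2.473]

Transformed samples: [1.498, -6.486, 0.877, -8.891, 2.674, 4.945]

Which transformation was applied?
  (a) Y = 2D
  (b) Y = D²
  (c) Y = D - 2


Checking option (a) Y = 2D:
  D = 0.749 -> Y = 1.498 ✓
  D = -3.243 -> Y = -6.486 ✓
  D = 0.438 -> Y = 0.877 ✓
All samples match this transformation.

(a) 2D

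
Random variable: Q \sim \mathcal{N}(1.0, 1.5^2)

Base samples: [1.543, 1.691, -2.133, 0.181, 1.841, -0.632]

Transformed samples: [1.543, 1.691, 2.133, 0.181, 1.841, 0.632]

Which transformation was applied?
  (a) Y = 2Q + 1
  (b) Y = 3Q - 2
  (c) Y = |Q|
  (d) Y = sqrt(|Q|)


Checking option (c) Y = |Q|:
  Q = 1.543 -> Y = 1.543 ✓
  Q = 1.691 -> Y = 1.691 ✓
  Q = -2.133 -> Y = 2.133 ✓
All samples match this transformation.

(c) |Q|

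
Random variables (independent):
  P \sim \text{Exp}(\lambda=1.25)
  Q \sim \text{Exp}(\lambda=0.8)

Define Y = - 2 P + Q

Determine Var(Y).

For independent RVs: Var(aX + bY) = a²Var(X) + b²Var(Y)
Var(P) = 0.64
Var(Q) = 1.5625
Var(Y) = (-2)²*0.64 + 1²*1.5625
= 4*0.64 + 1*1.5625 = 4.1225

4.1225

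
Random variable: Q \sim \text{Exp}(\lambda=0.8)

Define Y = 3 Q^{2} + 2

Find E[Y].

E[Y] = 3*E[Q²] + 2
E[Q] = 1.25
E[Q²] = Var(Q) + (E[Q])² = 1.5625 + 1.5625 = 3.125
E[Y] = 3*3.125 + 2 = 11.375

11.375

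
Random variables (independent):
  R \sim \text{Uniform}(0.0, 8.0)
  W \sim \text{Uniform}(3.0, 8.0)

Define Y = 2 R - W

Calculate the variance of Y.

For independent RVs: Var(aX + bY) = a²Var(X) + b²Var(Y)
Var(R) = 5.3333333
Var(W) = 2.0833333
Var(Y) = 2²*5.3333333 + (-1)²*2.0833333
= 4*5.3333333 + 1*2.0833333 = 23.416667

23.416667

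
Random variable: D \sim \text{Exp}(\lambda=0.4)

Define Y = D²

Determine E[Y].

E[D²] = Var(D) + (E[D])² = 6.25 + 6.25 = 12.5

12.5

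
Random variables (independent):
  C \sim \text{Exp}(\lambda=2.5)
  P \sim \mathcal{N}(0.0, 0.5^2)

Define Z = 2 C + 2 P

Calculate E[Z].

E[Z] = 2*E[C] + 2*E[P]
E[C] = 0.4
E[P] = 0
E[Z] = 2*0.4 + 2*0 = 0.8

0.8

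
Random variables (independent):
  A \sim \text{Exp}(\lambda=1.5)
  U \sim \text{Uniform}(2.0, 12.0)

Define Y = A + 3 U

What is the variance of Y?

For independent RVs: Var(aX + bY) = a²Var(X) + b²Var(Y)
Var(A) = 0.44444444
Var(U) = 8.3333333
Var(Y) = 1²*0.44444444 + 3²*8.3333333
= 1*0.44444444 + 9*8.3333333 = 75.444444

75.444444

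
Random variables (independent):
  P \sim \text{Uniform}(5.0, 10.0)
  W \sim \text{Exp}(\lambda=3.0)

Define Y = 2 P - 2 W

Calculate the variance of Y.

For independent RVs: Var(aX + bY) = a²Var(X) + b²Var(Y)
Var(P) = 2.0833333
Var(W) = 0.11111111
Var(Y) = 2²*2.0833333 + (-2)²*0.11111111
= 4*2.0833333 + 4*0.11111111 = 8.7777778

8.7777778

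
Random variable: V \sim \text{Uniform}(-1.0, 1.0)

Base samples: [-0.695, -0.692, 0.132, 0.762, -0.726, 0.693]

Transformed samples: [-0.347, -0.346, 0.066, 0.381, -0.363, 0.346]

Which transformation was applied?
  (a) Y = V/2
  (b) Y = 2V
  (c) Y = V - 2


Checking option (a) Y = V/2:
  V = -0.695 -> Y = -0.347 ✓
  V = -0.692 -> Y = -0.346 ✓
  V = 0.132 -> Y = 0.066 ✓
All samples match this transformation.

(a) V/2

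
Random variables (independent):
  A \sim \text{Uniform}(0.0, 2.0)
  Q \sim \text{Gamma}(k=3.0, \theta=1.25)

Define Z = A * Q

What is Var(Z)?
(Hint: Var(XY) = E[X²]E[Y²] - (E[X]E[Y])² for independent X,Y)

Var(XY) = E[X²]E[Y²] - (E[X]E[Y])²
E[A] = 1, Var(A) = 0.33333333
E[Q] = 3.75, Var(Q) = 4.6875
E[A²] = 0.33333333 + 1² = 1.3333333
E[Q²] = 4.6875 + 3.75² = 18.75
Var(Z) = 1.3333333*18.75 - (1*3.75)²
= 25 - 14.0625 = 10.9375

10.9375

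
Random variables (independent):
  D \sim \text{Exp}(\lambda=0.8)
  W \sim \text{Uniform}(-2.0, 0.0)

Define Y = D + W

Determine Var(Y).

For independent RVs: Var(aX + bY) = a²Var(X) + b²Var(Y)
Var(D) = 1.5625
Var(W) = 0.33333333
Var(Y) = 1²*1.5625 + 1²*0.33333333
= 1*1.5625 + 1*0.33333333 = 1.8958333

1.8958333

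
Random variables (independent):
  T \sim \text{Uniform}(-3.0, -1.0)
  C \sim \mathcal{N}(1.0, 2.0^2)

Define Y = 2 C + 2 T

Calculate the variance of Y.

For independent RVs: Var(aX + bY) = a²Var(X) + b²Var(Y)
Var(T) = 0.33333333
Var(C) = 4
Var(Y) = 2²*0.33333333 + 2²*4
= 4*0.33333333 + 4*4 = 17.333333

17.333333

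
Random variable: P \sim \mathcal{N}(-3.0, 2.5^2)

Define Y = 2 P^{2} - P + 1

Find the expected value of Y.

E[Y] = 2*E[P²] - 1*E[P] + 1
E[P] = -3
E[P²] = Var(P) + (E[P])² = 6.25 + 9 = 15.25
E[Y] = 2*15.25 - 1*(-3) + 1 = 34.5

34.5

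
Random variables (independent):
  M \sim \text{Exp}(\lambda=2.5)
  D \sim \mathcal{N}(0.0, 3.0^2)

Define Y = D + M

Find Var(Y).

For independent RVs: Var(aX + bY) = a²Var(X) + b²Var(Y)
Var(M) = 0.16
Var(D) = 9
Var(Y) = 1²*0.16 + 1²*9
= 1*0.16 + 1*9 = 9.16

9.16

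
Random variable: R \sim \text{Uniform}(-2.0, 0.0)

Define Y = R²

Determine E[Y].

Using E[X²] = Var(X) + (E[X])²:
E[R] = -1
Var(R) = (0 + 2)^2/12 = 0.33333333
E[R²] = 0.33333333 + (-1)² = 0.33333333 + 1 = 1.3333333

1.3333333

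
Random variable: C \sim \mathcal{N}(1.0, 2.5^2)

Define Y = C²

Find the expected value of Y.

Using E[X²] = Var(X) + (E[X])²:
E[C] = 1
Var(C) = 2.5^2 = 6.25
E[C²] = 6.25 + 1² = 6.25 + 1 = 7.25

7.25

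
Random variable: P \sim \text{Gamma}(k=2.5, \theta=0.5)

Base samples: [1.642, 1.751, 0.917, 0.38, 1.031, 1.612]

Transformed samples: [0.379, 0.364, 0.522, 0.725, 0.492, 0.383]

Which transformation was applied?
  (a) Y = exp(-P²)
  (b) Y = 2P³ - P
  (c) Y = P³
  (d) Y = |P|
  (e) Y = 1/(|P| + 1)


Checking option (e) Y = 1/(|P| + 1):
  P = 1.642 -> Y = 0.379 ✓
  P = 1.751 -> Y = 0.364 ✓
  P = 0.917 -> Y = 0.522 ✓
All samples match this transformation.

(e) 1/(|P| + 1)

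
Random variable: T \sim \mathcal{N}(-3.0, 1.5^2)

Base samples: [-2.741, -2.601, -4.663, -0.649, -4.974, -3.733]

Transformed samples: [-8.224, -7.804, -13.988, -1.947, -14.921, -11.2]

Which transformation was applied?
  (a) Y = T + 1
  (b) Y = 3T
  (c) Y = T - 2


Checking option (b) Y = 3T:
  T = -2.741 -> Y = -8.224 ✓
  T = -2.601 -> Y = -7.804 ✓
  T = -4.663 -> Y = -13.988 ✓
All samples match this transformation.

(b) 3T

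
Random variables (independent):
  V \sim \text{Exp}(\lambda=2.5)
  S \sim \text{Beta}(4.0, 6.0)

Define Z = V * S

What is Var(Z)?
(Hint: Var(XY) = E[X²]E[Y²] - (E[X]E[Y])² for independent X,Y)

Var(XY) = E[X²]E[Y²] - (E[X]E[Y])²
E[V] = 0.4, Var(V) = 0.16
E[S] = 0.4, Var(S) = 0.021818182
E[V²] = 0.16 + 0.4² = 0.32
E[S²] = 0.021818182 + 0.4² = 0.18181818
Var(Z) = 0.32*0.18181818 - (0.4*0.4)²
= 0.058181818 - 0.0256 = 0.032581818

0.032581818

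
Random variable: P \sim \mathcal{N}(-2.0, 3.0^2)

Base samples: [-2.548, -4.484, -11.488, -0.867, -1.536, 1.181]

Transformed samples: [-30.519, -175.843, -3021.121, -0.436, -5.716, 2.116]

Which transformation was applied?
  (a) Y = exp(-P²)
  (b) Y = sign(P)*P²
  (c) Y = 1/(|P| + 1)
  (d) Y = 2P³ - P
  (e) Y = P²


Checking option (d) Y = 2P³ - P:
  P = -2.548 -> Y = -30.519 ✓
  P = -4.484 -> Y = -175.843 ✓
  P = -11.488 -> Y = -3021.121 ✓
All samples match this transformation.

(d) 2P³ - P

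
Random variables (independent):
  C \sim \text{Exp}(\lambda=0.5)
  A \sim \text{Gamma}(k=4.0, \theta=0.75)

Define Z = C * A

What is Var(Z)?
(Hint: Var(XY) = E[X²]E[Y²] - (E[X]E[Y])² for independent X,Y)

Var(XY) = E[X²]E[Y²] - (E[X]E[Y])²
E[C] = 2, Var(C) = 4
E[A] = 3, Var(A) = 2.25
E[C²] = 4 + 2² = 8
E[A²] = 2.25 + 3² = 11.25
Var(Z) = 8*11.25 - (2*3)²
= 90 - 36 = 54

54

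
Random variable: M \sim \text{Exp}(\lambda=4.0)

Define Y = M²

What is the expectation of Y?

E[M²] = Var(M) + (E[M])² = 0.0625 + 0.0625 = 0.125

0.125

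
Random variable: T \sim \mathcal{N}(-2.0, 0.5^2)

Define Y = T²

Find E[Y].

Using E[X²] = Var(X) + (E[X])²:
E[T] = -2
Var(T) = 0.5^2 = 0.25
E[T²] = 0.25 + (-2)² = 0.25 + 4 = 4.25

4.25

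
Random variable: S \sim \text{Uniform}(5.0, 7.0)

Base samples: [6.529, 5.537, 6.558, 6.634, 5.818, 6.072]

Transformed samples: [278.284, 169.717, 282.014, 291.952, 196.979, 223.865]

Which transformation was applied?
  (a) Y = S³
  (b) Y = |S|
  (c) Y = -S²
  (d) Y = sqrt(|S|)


Checking option (a) Y = S³:
  S = 6.529 -> Y = 278.284 ✓
  S = 5.537 -> Y = 169.717 ✓
  S = 6.558 -> Y = 282.014 ✓
All samples match this transformation.

(a) S³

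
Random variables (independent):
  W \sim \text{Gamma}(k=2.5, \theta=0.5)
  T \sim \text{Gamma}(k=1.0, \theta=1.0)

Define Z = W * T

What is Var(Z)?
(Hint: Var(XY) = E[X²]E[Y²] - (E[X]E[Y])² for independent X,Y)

Var(XY) = E[X²]E[Y²] - (E[X]E[Y])²
E[W] = 1.25, Var(W) = 0.625
E[T] = 1, Var(T) = 1
E[W²] = 0.625 + 1.25² = 2.1875
E[T²] = 1 + 1² = 2
Var(Z) = 2.1875*2 - (1.25*1)²
= 4.375 - 1.5625 = 2.8125

2.8125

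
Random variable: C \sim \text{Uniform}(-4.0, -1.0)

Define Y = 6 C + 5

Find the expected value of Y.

For Y = 6C + 5:
E[Y] = 6 * E[C] + 5
E[C] = (-4 - 1)/2 = -2.5
E[Y] = 6 * (-2.5) + 5 = -10

-10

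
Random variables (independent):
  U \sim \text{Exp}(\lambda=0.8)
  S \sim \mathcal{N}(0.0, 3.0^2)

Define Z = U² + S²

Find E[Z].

E[Z] = E[U²] + E[S²]
E[U²] = Var(U) + E[U]² = 1.5625 + 1.5625 = 3.125
E[S²] = Var(S) + E[S]² = 9 + 0 = 9
E[Z] = 3.125 + 9 = 12.125

12.125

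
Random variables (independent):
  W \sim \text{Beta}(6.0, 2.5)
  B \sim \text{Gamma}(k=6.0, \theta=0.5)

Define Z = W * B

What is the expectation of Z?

For independent RVs: E[XY] = E[X]*E[Y]
E[W] = 0.70588235
E[B] = 3
E[Z] = 0.70588235 * 3 = 2.1176471

2.1176471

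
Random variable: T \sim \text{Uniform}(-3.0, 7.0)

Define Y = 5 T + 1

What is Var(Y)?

For Y = aT + b: Var(Y) = a² * Var(T)
Var(T) = (7 + 3)^2/12 = 8.3333333
Var(Y) = 5² * 8.3333333 = 25 * 8.3333333 = 208.33333

208.33333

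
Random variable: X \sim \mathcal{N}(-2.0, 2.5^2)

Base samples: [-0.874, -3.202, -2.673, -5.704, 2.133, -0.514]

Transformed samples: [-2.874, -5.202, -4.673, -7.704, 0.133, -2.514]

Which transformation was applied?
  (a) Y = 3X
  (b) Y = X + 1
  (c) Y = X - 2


Checking option (c) Y = X - 2:
  X = -0.874 -> Y = -2.874 ✓
  X = -3.202 -> Y = -5.202 ✓
  X = -2.673 -> Y = -4.673 ✓
All samples match this transformation.

(c) X - 2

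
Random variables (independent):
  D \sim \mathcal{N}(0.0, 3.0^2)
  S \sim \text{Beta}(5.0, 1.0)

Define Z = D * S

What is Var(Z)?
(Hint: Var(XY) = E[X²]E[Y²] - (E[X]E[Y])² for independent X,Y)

Var(XY) = E[X²]E[Y²] - (E[X]E[Y])²
E[D] = 0, Var(D) = 9
E[S] = 0.83333333, Var(S) = 0.01984127
E[D²] = 9 + 0² = 9
E[S²] = 0.01984127 + 0.83333333² = 0.71428571
Var(Z) = 9*0.71428571 - (0*0.83333333)²
= 6.4285714 - 0 = 6.4285714

6.4285714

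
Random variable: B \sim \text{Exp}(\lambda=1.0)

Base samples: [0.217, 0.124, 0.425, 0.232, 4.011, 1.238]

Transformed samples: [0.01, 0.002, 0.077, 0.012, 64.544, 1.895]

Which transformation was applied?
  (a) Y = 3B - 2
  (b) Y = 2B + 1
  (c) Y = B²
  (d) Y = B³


Checking option (d) Y = B³:
  B = 0.217 -> Y = 0.01 ✓
  B = 0.124 -> Y = 0.002 ✓
  B = 0.425 -> Y = 0.077 ✓
All samples match this transformation.

(d) B³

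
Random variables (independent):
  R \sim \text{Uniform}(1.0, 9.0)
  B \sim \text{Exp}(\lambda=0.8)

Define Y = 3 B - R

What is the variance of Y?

For independent RVs: Var(aX + bY) = a²Var(X) + b²Var(Y)
Var(R) = 5.3333333
Var(B) = 1.5625
Var(Y) = (-1)²*5.3333333 + 3²*1.5625
= 1*5.3333333 + 9*1.5625 = 19.395833

19.395833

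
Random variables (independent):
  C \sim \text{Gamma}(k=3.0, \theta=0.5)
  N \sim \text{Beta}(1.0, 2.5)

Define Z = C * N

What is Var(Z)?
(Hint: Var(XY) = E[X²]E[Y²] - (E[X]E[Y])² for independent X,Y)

Var(XY) = E[X²]E[Y²] - (E[X]E[Y])²
E[C] = 1.5, Var(C) = 0.75
E[N] = 0.28571429, Var(N) = 0.045351474
E[C²] = 0.75 + 1.5² = 3
E[N²] = 0.045351474 + 0.28571429² = 0.12698413
Var(Z) = 3*0.12698413 - (1.5*0.28571429)²
= 0.38095238 - 0.18367347 = 0.19727891

0.19727891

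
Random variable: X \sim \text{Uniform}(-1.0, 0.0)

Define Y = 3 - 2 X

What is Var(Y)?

For Y = aX + b: Var(Y) = a² * Var(X)
Var(X) = (0 + 1)^2/12 = 0.083333333
Var(Y) = (-2)² * 0.083333333 = 4 * 0.083333333 = 0.33333333

0.33333333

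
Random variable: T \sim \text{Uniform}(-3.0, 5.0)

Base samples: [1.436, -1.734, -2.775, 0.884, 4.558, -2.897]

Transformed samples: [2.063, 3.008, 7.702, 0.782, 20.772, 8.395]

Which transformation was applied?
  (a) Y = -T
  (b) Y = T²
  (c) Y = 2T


Checking option (b) Y = T²:
  T = 1.436 -> Y = 2.063 ✓
  T = -1.734 -> Y = 3.008 ✓
  T = -2.775 -> Y = 7.702 ✓
All samples match this transformation.

(b) T²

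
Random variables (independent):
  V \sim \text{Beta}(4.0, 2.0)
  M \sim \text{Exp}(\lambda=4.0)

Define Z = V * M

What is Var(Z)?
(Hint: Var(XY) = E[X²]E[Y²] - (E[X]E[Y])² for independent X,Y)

Var(XY) = E[X²]E[Y²] - (E[X]E[Y])²
E[V] = 0.66666667, Var(V) = 0.031746032
E[M] = 0.25, Var(M) = 0.0625
E[V²] = 0.031746032 + 0.66666667² = 0.47619048
E[M²] = 0.0625 + 0.25² = 0.125
Var(Z) = 0.47619048*0.125 - (0.66666667*0.25)²
= 0.05952381 - 0.027777778 = 0.031746032

0.031746032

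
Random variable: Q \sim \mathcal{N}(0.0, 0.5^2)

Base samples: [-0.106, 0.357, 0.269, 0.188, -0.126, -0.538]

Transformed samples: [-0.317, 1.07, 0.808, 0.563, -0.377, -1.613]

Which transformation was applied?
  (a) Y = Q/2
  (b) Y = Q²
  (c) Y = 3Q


Checking option (c) Y = 3Q:
  Q = -0.106 -> Y = -0.317 ✓
  Q = 0.357 -> Y = 1.07 ✓
  Q = 0.269 -> Y = 0.808 ✓
All samples match this transformation.

(c) 3Q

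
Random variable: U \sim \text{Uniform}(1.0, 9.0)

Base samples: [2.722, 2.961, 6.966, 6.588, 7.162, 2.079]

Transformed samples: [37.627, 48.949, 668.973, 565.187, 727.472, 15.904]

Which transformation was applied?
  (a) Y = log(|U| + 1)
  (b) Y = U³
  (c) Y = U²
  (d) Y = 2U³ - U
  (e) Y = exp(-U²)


Checking option (d) Y = 2U³ - U:
  U = 2.722 -> Y = 37.627 ✓
  U = 2.961 -> Y = 48.949 ✓
  U = 6.966 -> Y = 668.973 ✓
All samples match this transformation.

(d) 2U³ - U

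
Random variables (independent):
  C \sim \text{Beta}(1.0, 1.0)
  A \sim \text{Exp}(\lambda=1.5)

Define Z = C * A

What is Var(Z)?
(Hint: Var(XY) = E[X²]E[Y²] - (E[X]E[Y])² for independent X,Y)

Var(XY) = E[X²]E[Y²] - (E[X]E[Y])²
E[C] = 0.5, Var(C) = 0.083333333
E[A] = 0.66666667, Var(A) = 0.44444444
E[C²] = 0.083333333 + 0.5² = 0.33333333
E[A²] = 0.44444444 + 0.66666667² = 0.88888889
Var(Z) = 0.33333333*0.88888889 - (0.5*0.66666667)²
= 0.2962963 - 0.11111111 = 0.18518519

0.18518519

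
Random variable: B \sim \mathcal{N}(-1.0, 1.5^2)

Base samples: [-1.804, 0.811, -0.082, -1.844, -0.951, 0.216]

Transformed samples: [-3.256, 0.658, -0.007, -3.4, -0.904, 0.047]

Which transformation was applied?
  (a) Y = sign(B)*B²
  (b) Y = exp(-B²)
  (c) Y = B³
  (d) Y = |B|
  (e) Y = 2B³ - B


Checking option (a) Y = sign(B)*B²:
  B = -1.804 -> Y = -3.256 ✓
  B = 0.811 -> Y = 0.658 ✓
  B = -0.082 -> Y = -0.007 ✓
All samples match this transformation.

(a) sign(B)*B²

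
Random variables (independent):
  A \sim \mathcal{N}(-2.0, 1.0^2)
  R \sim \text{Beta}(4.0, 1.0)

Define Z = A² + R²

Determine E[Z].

E[Z] = E[A²] + E[R²]
E[A²] = Var(A) + E[A]² = 1 + 4 = 5
E[R²] = Var(R) + E[R]² = 0.026666667 + 0.64 = 0.66666667
E[Z] = 5 + 0.66666667 = 5.6666667

5.6666667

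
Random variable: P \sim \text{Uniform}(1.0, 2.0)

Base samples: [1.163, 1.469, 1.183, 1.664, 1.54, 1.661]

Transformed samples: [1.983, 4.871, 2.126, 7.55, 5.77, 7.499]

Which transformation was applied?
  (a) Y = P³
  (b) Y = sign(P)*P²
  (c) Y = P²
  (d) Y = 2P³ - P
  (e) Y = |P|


Checking option (d) Y = 2P³ - P:
  P = 1.163 -> Y = 1.983 ✓
  P = 1.469 -> Y = 4.871 ✓
  P = 1.183 -> Y = 2.126 ✓
All samples match this transformation.

(d) 2P³ - P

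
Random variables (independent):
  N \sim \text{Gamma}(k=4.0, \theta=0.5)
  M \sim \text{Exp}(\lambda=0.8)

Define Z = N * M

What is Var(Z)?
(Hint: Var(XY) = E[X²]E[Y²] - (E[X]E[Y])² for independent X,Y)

Var(XY) = E[X²]E[Y²] - (E[X]E[Y])²
E[N] = 2, Var(N) = 1
E[M] = 1.25, Var(M) = 1.5625
E[N²] = 1 + 2² = 5
E[M²] = 1.5625 + 1.25² = 3.125
Var(Z) = 5*3.125 - (2*1.25)²
= 15.625 - 6.25 = 9.375

9.375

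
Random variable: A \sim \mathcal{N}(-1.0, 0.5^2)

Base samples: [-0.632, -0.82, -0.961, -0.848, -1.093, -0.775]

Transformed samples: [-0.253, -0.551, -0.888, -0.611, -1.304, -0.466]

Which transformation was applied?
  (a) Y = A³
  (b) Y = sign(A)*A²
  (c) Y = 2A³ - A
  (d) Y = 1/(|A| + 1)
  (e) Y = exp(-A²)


Checking option (a) Y = A³:
  A = -0.632 -> Y = -0.253 ✓
  A = -0.82 -> Y = -0.551 ✓
  A = -0.961 -> Y = -0.888 ✓
All samples match this transformation.

(a) A³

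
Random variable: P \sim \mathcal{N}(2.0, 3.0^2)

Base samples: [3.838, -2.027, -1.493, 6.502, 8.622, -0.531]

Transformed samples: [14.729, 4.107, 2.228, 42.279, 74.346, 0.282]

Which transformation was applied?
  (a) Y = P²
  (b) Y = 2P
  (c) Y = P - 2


Checking option (a) Y = P²:
  P = 3.838 -> Y = 14.729 ✓
  P = -2.027 -> Y = 4.107 ✓
  P = -1.493 -> Y = 2.228 ✓
All samples match this transformation.

(a) P²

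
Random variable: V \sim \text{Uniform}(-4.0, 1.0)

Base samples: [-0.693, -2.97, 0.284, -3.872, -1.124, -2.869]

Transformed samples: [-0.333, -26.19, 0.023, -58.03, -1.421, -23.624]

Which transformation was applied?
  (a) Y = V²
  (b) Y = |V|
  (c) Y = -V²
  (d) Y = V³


Checking option (d) Y = V³:
  V = -0.693 -> Y = -0.333 ✓
  V = -2.97 -> Y = -26.19 ✓
  V = 0.284 -> Y = 0.023 ✓
All samples match this transformation.

(d) V³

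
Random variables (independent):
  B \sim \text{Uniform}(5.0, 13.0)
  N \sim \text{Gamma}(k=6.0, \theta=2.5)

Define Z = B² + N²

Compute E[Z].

E[Z] = E[B²] + E[N²]
E[B²] = Var(B) + E[B]² = 5.3333333 + 81 = 86.333333
E[N²] = Var(N) + E[N]² = 37.5 + 225 = 262.5
E[Z] = 86.333333 + 262.5 = 348.83333

348.83333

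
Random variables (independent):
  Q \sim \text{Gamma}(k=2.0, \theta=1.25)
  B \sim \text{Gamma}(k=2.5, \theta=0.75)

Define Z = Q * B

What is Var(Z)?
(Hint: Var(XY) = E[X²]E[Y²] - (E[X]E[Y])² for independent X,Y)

Var(XY) = E[X²]E[Y²] - (E[X]E[Y])²
E[Q] = 2.5, Var(Q) = 3.125
E[B] = 1.875, Var(B) = 1.40625
E[Q²] = 3.125 + 2.5² = 9.375
E[B²] = 1.40625 + 1.875² = 4.921875
Var(Z) = 9.375*4.921875 - (2.5*1.875)²
= 46.142578 - 21.972656 = 24.169922

24.169922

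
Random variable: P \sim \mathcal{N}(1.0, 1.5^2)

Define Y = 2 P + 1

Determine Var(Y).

For Y = aP + b: Var(Y) = a² * Var(P)
Var(P) = 1.5^2 = 2.25
Var(Y) = 2² * 2.25 = 4 * 2.25 = 9

9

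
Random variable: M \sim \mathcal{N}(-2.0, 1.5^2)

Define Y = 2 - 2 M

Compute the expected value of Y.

For Y = -2M + 2:
E[Y] = -2 * E[M] + 2
E[M] = -2.0 = -2
E[Y] = -2 * (-2) + 2 = 6

6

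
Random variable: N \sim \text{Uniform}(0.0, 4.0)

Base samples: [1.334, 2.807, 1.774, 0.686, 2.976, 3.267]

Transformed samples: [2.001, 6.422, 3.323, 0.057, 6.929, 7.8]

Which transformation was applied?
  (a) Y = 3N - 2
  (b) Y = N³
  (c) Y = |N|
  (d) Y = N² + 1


Checking option (a) Y = 3N - 2:
  N = 1.334 -> Y = 2.001 ✓
  N = 2.807 -> Y = 6.422 ✓
  N = 1.774 -> Y = 3.323 ✓
All samples match this transformation.

(a) 3N - 2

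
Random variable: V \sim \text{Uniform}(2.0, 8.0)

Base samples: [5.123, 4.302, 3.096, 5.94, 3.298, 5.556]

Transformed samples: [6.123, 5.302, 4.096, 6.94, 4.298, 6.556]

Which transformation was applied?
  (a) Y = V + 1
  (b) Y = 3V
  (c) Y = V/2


Checking option (a) Y = V + 1:
  V = 5.123 -> Y = 6.123 ✓
  V = 4.302 -> Y = 5.302 ✓
  V = 3.096 -> Y = 4.096 ✓
All samples match this transformation.

(a) V + 1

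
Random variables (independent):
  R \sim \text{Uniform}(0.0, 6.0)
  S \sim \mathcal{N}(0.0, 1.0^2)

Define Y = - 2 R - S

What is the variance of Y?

For independent RVs: Var(aX + bY) = a²Var(X) + b²Var(Y)
Var(R) = 3
Var(S) = 1
Var(Y) = (-2)²*3 + (-1)²*1
= 4*3 + 1*1 = 13

13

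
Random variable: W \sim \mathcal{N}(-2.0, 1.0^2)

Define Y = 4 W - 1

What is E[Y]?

For Y = 4W - 1:
E[Y] = 4 * E[W] - 1
E[W] = -2.0 = -2
E[Y] = 4 * (-2) - 1 = -9

-9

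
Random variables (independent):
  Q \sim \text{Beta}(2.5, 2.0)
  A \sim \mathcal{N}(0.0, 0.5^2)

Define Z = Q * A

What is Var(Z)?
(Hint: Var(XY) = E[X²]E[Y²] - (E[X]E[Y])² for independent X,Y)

Var(XY) = E[X²]E[Y²] - (E[X]E[Y])²
E[Q] = 0.55555556, Var(Q) = 0.044893378
E[A] = 0, Var(A) = 0.25
E[Q²] = 0.044893378 + 0.55555556² = 0.35353535
E[A²] = 0.25 + 0² = 0.25
Var(Z) = 0.35353535*0.25 - (0.55555556*0)²
= 0.088383838 - 0 = 0.088383838

0.088383838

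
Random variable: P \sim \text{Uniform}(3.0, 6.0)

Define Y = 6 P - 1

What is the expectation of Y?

For Y = 6P - 1:
E[Y] = 6 * E[P] - 1
E[P] = (3 + 6)/2 = 4.5
E[Y] = 6 * 4.5 - 1 = 26

26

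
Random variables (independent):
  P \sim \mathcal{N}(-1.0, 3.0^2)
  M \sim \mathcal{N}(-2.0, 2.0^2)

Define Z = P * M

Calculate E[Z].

For independent RVs: E[XY] = E[X]*E[Y]
E[P] = -1
E[M] = -2
E[Z] = -1 * (-2) = 2

2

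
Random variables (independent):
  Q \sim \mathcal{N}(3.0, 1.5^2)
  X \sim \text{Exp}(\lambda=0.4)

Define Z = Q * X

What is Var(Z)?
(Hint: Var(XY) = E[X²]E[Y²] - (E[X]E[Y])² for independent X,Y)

Var(XY) = E[X²]E[Y²] - (E[X]E[Y])²
E[Q] = 3, Var(Q) = 2.25
E[X] = 2.5, Var(X) = 6.25
E[Q²] = 2.25 + 3² = 11.25
E[X²] = 6.25 + 2.5² = 12.5
Var(Z) = 11.25*12.5 - (3*2.5)²
= 140.625 - 56.25 = 84.375

84.375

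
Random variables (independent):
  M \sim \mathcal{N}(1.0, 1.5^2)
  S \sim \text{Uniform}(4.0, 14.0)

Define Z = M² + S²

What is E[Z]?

E[Z] = E[M²] + E[S²]
E[M²] = Var(M) + E[M]² = 2.25 + 1 = 3.25
E[S²] = Var(S) + E[S]² = 8.3333333 + 81 = 89.333333
E[Z] = 3.25 + 89.333333 = 92.583333

92.583333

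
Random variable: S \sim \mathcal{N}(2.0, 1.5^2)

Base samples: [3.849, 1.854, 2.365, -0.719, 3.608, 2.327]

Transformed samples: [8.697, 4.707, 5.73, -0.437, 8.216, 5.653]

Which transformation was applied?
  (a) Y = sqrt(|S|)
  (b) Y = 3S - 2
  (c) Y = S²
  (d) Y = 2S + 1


Checking option (d) Y = 2S + 1:
  S = 3.849 -> Y = 8.697 ✓
  S = 1.854 -> Y = 4.707 ✓
  S = 2.365 -> Y = 5.73 ✓
All samples match this transformation.

(d) 2S + 1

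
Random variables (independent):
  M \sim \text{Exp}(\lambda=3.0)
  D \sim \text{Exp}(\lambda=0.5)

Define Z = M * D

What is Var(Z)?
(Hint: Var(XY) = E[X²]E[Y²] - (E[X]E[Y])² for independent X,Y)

Var(XY) = E[X²]E[Y²] - (E[X]E[Y])²
E[M] = 0.33333333, Var(M) = 0.11111111
E[D] = 2, Var(D) = 4
E[M²] = 0.11111111 + 0.33333333² = 0.22222222
E[D²] = 4 + 2² = 8
Var(Z) = 0.22222222*8 - (0.33333333*2)²
= 1.7777778 - 0.44444444 = 1.3333333

1.3333333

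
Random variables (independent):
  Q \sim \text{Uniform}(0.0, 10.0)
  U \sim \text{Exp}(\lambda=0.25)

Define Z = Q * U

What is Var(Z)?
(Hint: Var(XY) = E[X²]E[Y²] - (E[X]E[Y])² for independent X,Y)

Var(XY) = E[X²]E[Y²] - (E[X]E[Y])²
E[Q] = 5, Var(Q) = 8.3333333
E[U] = 4, Var(U) = 16
E[Q²] = 8.3333333 + 5² = 33.333333
E[U²] = 16 + 4² = 32
Var(Z) = 33.333333*32 - (5*4)²
= 1066.6667 - 400 = 666.66667

666.66667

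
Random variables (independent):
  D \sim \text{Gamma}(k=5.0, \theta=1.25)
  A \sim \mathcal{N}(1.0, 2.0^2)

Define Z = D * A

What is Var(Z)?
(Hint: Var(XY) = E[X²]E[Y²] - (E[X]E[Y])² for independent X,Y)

Var(XY) = E[X²]E[Y²] - (E[X]E[Y])²
E[D] = 6.25, Var(D) = 7.8125
E[A] = 1, Var(A) = 4
E[D²] = 7.8125 + 6.25² = 46.875
E[A²] = 4 + 1² = 5
Var(Z) = 46.875*5 - (6.25*1)²
= 234.375 - 39.0625 = 195.3125

195.3125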